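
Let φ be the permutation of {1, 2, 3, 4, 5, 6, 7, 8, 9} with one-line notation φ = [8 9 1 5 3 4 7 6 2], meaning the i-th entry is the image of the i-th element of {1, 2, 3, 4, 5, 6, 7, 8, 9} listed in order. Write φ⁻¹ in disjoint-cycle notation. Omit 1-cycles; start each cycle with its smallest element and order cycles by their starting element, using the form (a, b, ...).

The cycle decomposition of φ is (1, 8, 6, 4, 5, 3)(2, 9).
The inverse reverses every cycle; in canonical form, φ⁻¹ = (1, 3, 5, 4, 6, 8)(2, 9).

(1, 3, 5, 4, 6, 8)(2, 9)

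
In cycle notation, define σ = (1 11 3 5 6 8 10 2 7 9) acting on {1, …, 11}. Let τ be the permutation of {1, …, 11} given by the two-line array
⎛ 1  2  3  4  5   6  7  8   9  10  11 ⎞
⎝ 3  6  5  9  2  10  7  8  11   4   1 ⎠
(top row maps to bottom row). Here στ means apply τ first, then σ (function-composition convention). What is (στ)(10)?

4

(στ)(10) = σ(τ(10)). τ(10) = 4, then σ(4) = 4. So (στ)(10) = 4.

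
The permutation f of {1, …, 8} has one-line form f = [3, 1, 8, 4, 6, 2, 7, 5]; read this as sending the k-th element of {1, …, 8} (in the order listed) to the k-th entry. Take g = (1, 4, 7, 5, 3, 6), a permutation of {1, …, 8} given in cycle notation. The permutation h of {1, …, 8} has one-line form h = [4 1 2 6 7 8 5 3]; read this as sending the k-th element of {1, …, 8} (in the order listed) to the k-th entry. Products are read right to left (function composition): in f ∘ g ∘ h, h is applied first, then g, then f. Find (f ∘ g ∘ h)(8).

Chase 8: h(8) = 3; g(3) = 6; f(6) = 2. Hence (f ∘ g ∘ h)(8) = 2.

2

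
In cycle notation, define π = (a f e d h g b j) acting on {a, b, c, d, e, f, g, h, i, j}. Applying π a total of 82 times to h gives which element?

h lies in the 8-cycle (a f e d h g b j).
Since the cycle has length 8, π^82 acts on it the same as π^2 (82 mod 8 = 2).
Advancing 2 steps from h: h → g → b.

b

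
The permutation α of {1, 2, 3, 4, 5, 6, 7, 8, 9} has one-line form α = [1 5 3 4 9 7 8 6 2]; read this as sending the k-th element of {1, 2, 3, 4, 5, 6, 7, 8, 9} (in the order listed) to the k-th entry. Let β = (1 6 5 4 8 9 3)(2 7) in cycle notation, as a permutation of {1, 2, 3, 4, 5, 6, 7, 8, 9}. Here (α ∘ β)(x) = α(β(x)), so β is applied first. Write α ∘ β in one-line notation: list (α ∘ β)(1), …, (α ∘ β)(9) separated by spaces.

For each element, apply β then α: 1 → 6 → 7; 2 → 7 → 8; 3 → 1 → 1; 4 → 8 → 6; 5 → 4 → 4; 6 → 5 → 9; 7 → 2 → 5; 8 → 9 → 2; 9 → 3 → 3.
So α ∘ β in one-line form is 7 8 1 6 4 9 5 2 3.

7 8 1 6 4 9 5 2 3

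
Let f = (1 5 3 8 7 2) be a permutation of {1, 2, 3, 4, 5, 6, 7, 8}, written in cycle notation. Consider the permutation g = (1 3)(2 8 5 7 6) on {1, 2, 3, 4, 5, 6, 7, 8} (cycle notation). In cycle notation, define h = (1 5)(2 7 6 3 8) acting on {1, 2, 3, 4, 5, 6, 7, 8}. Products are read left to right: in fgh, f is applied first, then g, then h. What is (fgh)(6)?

7

Apply the permutations in order: f(6) = 6, then g(6) = 2, then h(2) = 7. So (fgh)(6) = 7.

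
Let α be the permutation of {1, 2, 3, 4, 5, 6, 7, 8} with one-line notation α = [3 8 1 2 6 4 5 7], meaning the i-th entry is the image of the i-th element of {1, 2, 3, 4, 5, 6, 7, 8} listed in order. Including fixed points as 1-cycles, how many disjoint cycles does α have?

2

The cycle decomposition is (1 3)(2 8 7 5 6 4), which has 2 cycles (counting 1-cycles).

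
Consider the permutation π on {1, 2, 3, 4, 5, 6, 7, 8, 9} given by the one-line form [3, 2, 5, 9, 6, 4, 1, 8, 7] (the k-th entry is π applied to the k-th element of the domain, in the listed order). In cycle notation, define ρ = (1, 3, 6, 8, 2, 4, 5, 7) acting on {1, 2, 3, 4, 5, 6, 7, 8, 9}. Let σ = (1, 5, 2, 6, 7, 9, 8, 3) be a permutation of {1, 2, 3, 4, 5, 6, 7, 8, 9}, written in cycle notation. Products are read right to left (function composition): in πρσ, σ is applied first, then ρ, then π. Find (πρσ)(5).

9

Chase 5: σ(5) = 2; ρ(2) = 4; π(4) = 9. Hence (πρσ)(5) = 9.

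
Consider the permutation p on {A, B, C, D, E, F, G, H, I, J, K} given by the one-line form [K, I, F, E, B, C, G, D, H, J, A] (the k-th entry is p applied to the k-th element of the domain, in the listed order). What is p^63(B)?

Tracing B → I → … returns to B after 5 steps, so B lies in a 5-cycle (B, I, H, D, E).
On a 5-cycle, p^5 is the identity, so p^63 = p^3 there (63 ≡ 3 mod 5).
Advancing 3 steps from B: B → I → H → D.

D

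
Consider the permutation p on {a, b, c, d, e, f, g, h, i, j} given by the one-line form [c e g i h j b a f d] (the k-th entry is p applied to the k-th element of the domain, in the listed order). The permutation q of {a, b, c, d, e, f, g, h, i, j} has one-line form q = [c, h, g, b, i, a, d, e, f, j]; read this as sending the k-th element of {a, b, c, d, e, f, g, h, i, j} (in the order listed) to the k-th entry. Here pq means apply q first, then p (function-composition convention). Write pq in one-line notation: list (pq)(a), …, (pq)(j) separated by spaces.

g a b e f c i h j d

Chase each element through q then p: a → c → g; b → h → a; c → g → b; d → b → e; e → i → f; f → a → c; g → d → i; h → e → h; i → f → j; j → j → d.
So pq in one-line form is g a b e f c i h j d.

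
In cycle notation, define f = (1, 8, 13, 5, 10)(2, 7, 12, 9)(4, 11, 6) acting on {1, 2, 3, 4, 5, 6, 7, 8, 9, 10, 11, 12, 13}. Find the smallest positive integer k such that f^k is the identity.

The cycle type of f is (5, 4, 3, 1).
Since disjoint cycles commute, ord(f) = lcm(5, 4, 3) = 60.

60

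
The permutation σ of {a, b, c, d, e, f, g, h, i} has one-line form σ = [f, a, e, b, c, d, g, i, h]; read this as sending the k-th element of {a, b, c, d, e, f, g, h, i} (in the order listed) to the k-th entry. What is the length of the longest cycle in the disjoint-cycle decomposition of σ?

Decomposing into disjoint cycles gives (a f d b)(c e)(h i); the longest has length 4.

4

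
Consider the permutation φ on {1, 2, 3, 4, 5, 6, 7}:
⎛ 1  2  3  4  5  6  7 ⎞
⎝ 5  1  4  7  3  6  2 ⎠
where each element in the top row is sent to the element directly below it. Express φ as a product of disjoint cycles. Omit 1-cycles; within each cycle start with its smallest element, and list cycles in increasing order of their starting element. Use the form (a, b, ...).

Iterating φ from 1 gives 1 → 5 → 3 → 4 → 7 → 2 → 1; that is the 6-cycle (1, 5, 3, 4, 7, 2).
Continuing from each remaining unvisited element yields (1, 5, 3, 4, 7, 2).

(1, 5, 3, 4, 7, 2)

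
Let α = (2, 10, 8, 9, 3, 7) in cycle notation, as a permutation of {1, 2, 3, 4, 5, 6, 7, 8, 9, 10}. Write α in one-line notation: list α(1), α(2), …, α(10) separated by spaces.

1 10 7 4 5 6 2 9 3 8

Image by image: 1→1, 2→10, 3→7, 4→4, 5→5, 6→6, 7→2, 8→9, 9→3, 10→8.
Listing these in domain order gives 1 10 7 4 5 6 2 9 3 8.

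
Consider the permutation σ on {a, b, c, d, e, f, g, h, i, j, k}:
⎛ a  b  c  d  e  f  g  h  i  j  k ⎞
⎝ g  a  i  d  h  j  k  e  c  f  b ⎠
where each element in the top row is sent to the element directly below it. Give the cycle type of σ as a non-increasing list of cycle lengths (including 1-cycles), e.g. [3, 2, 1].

[4, 2, 2, 2, 1]

The disjoint cycles are (a, g, k, b)(c, i)(d)(e, h)(f, j), with lengths 4, 2, 2, 2, 1 in non-increasing order.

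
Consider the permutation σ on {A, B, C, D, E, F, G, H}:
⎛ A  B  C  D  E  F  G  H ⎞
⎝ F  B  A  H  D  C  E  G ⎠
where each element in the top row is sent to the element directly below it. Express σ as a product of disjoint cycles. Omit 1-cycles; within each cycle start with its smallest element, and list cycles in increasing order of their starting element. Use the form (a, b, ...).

Start at A and follow images: A → F → C → A, giving the cycle (A, F, C).
Continuing from each remaining unvisited element yields (A, F, C)(D, H, G, E).

(A, F, C)(D, H, G, E)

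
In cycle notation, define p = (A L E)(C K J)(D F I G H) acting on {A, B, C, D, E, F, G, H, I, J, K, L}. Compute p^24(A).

A

A lies in the 3-cycle (A L E).
On a 3-cycle, p^3 is the identity, so p^24 = p^0 there (24 ≡ 0 mod 3).
So p^24(A) = A.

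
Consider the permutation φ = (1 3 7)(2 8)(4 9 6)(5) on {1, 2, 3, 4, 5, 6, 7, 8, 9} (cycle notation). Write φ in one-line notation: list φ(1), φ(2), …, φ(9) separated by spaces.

3 8 7 9 5 4 1 2 6

Image by image: 1→3, 2→8, 3→7, 4→9, 5→5, 6→4, 7→1, 8→2, 9→6.
So the one-line form is 3 8 7 9 5 4 1 2 6.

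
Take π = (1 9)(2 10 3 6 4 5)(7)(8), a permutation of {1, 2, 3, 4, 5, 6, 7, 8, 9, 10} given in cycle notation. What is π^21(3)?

3 lies in the 6-cycle (2 10 3 6 4 5).
Powers repeat with period 6 on this cycle, and 21 mod 6 = 3, so π^21(3) = π^3(3).
Advancing 3 steps from 3: 3 → 6 → 4 → 5.

5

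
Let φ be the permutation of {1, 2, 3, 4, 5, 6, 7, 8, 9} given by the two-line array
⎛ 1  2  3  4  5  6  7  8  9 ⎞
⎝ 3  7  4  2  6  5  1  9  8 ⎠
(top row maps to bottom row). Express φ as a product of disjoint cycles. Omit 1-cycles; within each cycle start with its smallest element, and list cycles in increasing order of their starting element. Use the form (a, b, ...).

(1, 3, 4, 2, 7)(5, 6)(8, 9)

Start at 1 and follow images: 1 → 3 → 4 → 2 → 7 → 1, giving the cycle (1, 3, 4, 2, 7).
Repeating from the next unused element and collecting all non-trivial cycles gives (1, 3, 4, 2, 7)(5, 6)(8, 9).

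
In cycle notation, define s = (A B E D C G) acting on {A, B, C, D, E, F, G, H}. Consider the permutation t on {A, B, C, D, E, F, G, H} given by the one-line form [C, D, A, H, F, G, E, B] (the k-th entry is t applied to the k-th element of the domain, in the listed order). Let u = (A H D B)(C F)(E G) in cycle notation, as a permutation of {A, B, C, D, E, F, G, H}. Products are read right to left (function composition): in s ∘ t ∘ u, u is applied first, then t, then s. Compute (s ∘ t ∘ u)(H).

Chase H: u(H) = D; t(D) = H; s(H) = H. Hence (s ∘ t ∘ u)(H) = H.

H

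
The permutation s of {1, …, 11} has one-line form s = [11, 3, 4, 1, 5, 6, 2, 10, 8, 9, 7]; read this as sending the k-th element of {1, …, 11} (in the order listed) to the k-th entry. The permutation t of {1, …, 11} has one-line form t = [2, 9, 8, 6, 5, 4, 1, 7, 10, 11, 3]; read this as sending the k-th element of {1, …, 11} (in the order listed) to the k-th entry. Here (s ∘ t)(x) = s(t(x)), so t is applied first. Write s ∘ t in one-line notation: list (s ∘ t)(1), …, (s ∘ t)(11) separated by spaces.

3 8 10 6 5 1 11 2 9 7 4

(s ∘ t)(x) = s(t(x)). Computing each image: s(t(1)) = s(2) = 3, s(t(2)) = s(9) = 8, s(t(3)) = s(8) = 10, s(t(4)) = s(6) = 6, s(t(5)) = s(5) = 5, s(t(6)) = s(4) = 1, s(t(7)) = s(1) = 11, s(t(8)) = s(7) = 2, s(t(9)) = s(10) = 9, s(t(10)) = s(11) = 7, s(t(11)) = s(3) = 4.
Hence s ∘ t = [3 8 10 6 5 1 11 2 9 7 4].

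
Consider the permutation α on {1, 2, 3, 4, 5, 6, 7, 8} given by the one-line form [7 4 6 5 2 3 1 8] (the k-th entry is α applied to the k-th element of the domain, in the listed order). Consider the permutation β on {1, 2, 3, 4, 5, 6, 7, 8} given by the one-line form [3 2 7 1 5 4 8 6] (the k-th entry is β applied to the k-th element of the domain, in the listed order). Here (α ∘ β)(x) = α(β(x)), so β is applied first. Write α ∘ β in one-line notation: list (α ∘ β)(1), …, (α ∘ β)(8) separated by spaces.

For each element, apply β then α: 1 → 3 → 6; 2 → 2 → 4; 3 → 7 → 1; 4 → 1 → 7; 5 → 5 → 2; 6 → 4 → 5; 7 → 8 → 8; 8 → 6 → 3.
Collecting the images, α ∘ β = [6 4 1 7 2 5 8 3].

6 4 1 7 2 5 8 3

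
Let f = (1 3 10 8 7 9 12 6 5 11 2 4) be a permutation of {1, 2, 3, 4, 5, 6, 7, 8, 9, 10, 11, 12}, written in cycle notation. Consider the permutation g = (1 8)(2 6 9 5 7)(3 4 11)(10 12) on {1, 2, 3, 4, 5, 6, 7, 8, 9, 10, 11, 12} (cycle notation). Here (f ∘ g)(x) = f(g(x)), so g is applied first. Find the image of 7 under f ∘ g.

g(7) = 2, then f(2) = 4; composing gives (f ∘ g)(7) = 4.

4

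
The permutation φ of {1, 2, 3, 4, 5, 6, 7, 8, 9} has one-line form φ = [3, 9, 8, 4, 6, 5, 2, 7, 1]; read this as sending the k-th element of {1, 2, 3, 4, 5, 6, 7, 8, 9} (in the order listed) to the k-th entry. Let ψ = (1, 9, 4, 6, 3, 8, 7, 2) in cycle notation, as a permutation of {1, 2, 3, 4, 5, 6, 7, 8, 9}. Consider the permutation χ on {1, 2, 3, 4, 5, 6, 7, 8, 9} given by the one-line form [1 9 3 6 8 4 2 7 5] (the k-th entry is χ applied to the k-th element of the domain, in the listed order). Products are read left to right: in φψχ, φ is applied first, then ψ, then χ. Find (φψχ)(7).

1

(φψχ)(7) = χ(ψ(φ(7))). φ(7) = 2, then ψ(2) = 1, then χ(1) = 1, so the result is 1.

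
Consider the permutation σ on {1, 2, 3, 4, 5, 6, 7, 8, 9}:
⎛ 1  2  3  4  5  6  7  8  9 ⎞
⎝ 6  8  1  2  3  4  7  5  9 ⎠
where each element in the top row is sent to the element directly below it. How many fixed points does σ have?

The fixed points (elements with σ(x) = x) are {7, 9}, so there are 2.

2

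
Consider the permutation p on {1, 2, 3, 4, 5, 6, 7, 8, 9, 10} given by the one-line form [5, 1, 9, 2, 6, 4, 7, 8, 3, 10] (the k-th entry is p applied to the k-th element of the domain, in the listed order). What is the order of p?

Writing p as disjoint cycles, the cycle lengths are 5, 2, 1, 1, 1.
The order of p is the least common multiple of its cycle lengths: lcm(5, 2) = 10.

10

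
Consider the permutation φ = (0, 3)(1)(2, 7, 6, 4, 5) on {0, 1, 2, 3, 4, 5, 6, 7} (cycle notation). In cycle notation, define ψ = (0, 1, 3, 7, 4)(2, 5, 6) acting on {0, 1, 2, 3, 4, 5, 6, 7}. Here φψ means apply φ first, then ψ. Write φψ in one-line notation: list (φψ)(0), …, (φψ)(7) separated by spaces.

7 3 4 1 6 5 0 2

For each element, apply φ then ψ: 0 → 3 → 7; 1 → 1 → 3; 2 → 7 → 4; 3 → 0 → 1; 4 → 5 → 6; 5 → 2 → 5; 6 → 4 → 0; 7 → 6 → 2.
Collecting the images, φψ = [7 3 4 1 6 5 0 2].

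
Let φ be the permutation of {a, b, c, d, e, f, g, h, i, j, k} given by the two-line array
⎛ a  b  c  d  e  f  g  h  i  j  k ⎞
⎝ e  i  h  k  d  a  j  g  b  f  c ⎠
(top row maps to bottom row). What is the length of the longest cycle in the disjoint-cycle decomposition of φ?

9

Decomposing into disjoint cycles gives (a, e, d, k, c, h, g, j, f)(b, i); the longest has length 9.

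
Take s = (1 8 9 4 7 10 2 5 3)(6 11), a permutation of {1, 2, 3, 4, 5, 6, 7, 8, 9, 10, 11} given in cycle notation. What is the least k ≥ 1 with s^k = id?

The disjoint cycles have lengths 9, 2.
The order of s is the least common multiple of its cycle lengths: lcm(9, 2) = 18.

18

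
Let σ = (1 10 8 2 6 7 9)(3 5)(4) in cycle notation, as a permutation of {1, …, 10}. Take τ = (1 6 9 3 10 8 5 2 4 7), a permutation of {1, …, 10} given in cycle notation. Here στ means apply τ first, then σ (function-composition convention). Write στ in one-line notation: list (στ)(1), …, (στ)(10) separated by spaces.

7 4 8 9 6 1 10 3 5 2

(στ)(x) = σ(τ(x)). Computing each image: σ(τ(1)) = σ(6) = 7, σ(τ(2)) = σ(4) = 4, σ(τ(3)) = σ(10) = 8, σ(τ(4)) = σ(7) = 9, σ(τ(5)) = σ(2) = 6, σ(τ(6)) = σ(9) = 1, σ(τ(7)) = σ(1) = 10, σ(τ(8)) = σ(5) = 3, σ(τ(9)) = σ(3) = 5, σ(τ(10)) = σ(8) = 2.
Hence στ = [7 4 8 9 6 1 10 3 5 2].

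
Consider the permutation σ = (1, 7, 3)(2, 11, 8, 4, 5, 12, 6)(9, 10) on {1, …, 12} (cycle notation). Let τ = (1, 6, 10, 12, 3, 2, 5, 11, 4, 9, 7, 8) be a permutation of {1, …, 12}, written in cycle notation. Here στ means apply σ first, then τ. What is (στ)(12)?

σ(12) = 6, then τ(6) = 10; composing gives (στ)(12) = 10.

10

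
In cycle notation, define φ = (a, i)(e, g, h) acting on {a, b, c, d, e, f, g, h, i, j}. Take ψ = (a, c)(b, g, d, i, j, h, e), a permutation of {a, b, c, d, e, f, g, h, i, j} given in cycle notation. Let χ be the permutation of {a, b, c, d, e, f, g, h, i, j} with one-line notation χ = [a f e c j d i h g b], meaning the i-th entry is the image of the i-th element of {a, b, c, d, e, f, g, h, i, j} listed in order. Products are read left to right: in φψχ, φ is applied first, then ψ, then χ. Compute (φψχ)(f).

d

(φψχ)(f) = χ(ψ(φ(f))). φ(f) = f, then ψ(f) = f, then χ(f) = d, so the result is d.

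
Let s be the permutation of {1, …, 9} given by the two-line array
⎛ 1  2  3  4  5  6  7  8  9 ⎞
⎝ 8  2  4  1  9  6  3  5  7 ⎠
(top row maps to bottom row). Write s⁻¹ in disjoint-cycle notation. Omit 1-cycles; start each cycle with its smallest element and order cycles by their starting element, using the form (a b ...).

First write s in disjoint cycles: (1 8 5 9 7 3 4).
The inverse reverses every cycle; in canonical form, s⁻¹ = (1 4 3 7 9 5 8).

(1 4 3 7 9 5 8)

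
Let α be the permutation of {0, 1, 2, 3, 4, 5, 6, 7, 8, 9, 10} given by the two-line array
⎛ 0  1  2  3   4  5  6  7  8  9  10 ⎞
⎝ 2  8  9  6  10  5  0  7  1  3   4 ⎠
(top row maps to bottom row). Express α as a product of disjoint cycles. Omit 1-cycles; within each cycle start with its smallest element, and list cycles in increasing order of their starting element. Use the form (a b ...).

Iterating α from 0 gives 0 → 2 → 9 → 3 → 6 → 0; that is the 5-cycle (0 2 9 3 6).
Repeating from the next unused element and collecting all non-trivial cycles gives (0 2 9 3 6)(1 8)(4 10).

(0 2 9 3 6)(1 8)(4 10)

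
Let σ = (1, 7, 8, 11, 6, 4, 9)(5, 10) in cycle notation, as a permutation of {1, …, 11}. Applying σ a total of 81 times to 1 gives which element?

1 lies in the 7-cycle (1, 7, 8, 11, 6, 4, 9).
Since the cycle has length 7, σ^81 acts on it the same as σ^4 (81 mod 7 = 4).
Stepping 4 places around the cycle: 1 → 7 → 8 → 11 → 6.

6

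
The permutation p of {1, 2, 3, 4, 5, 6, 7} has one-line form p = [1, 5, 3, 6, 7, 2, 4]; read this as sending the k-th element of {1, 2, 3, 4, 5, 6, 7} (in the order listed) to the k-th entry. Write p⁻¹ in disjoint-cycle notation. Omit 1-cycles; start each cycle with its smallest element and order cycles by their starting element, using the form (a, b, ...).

(2, 6, 4, 7, 5)

First write p in disjoint cycles: (2, 5, 7, 4, 6).
Reversing each cycle (and rotating so the smallest element leads) gives p⁻¹ = (2, 6, 4, 7, 5).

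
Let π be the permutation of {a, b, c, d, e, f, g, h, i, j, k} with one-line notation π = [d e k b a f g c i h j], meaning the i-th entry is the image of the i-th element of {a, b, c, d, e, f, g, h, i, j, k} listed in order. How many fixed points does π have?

3

The fixed points (elements with π(x) = x) are {f, g, i}, so there are 3.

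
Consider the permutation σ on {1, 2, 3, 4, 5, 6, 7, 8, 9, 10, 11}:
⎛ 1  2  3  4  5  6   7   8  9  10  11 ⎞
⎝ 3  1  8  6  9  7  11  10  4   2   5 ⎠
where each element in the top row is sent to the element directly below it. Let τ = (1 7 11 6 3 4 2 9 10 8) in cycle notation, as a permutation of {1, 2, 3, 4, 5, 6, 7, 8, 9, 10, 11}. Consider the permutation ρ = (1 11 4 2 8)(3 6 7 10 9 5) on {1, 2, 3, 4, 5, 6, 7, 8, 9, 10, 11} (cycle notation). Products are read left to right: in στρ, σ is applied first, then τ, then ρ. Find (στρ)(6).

(στρ)(6) = ρ(τ(σ(6))). σ(6) = 7, then τ(7) = 11, then ρ(11) = 4, so the result is 4.

4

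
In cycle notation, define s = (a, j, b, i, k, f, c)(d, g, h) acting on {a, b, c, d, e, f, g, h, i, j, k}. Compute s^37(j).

j lies in the 7-cycle (a, j, b, i, k, f, c).
Since the cycle has length 7, s^37 acts on it the same as s^2 (37 mod 7 = 2).
Advancing 2 steps from j: j → b → i.

i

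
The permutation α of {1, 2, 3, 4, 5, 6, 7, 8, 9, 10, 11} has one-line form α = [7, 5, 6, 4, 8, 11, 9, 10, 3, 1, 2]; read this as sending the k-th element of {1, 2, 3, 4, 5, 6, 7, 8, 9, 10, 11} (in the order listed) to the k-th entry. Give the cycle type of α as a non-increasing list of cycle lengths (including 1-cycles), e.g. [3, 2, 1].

The disjoint cycles are (1, 7, 9, 3, 6, 11, 2, 5, 8, 10)(4), with lengths 10, 1 in non-increasing order.

[10, 1]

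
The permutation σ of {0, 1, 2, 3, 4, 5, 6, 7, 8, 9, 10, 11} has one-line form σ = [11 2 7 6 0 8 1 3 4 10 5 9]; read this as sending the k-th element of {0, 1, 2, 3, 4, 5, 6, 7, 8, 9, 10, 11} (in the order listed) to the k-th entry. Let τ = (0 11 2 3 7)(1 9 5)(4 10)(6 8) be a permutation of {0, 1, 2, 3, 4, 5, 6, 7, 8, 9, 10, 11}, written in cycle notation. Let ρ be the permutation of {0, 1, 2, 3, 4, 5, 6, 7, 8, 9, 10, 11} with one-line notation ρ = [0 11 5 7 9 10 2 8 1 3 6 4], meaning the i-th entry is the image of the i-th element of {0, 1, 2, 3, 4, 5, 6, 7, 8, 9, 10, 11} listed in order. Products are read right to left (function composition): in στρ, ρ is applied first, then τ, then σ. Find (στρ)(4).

8

Chase 4: ρ(4) = 9; τ(9) = 5; σ(5) = 8. Hence (στρ)(4) = 8.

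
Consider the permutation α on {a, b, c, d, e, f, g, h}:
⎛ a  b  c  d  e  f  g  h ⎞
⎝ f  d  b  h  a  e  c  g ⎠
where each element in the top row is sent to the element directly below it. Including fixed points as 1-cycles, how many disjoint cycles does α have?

2

The cycle decomposition is (a, f, e)(b, d, h, g, c), which has 2 cycles (counting 1-cycles).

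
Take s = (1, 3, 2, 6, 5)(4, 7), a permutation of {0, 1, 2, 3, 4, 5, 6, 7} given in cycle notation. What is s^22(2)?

2 lies in the 5-cycle (1, 3, 2, 6, 5).
On a 5-cycle, s^5 is the identity, so s^22 = s^2 there (22 ≡ 2 mod 5).
Advancing 2 steps from 2: 2 → 6 → 5.

5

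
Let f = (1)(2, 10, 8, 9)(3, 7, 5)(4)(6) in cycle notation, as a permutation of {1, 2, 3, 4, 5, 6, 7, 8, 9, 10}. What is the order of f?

12

The disjoint cycles have lengths 4, 3, 1, 1, 1.
The order of f is the least common multiple of its cycle lengths: lcm(4, 3) = 12.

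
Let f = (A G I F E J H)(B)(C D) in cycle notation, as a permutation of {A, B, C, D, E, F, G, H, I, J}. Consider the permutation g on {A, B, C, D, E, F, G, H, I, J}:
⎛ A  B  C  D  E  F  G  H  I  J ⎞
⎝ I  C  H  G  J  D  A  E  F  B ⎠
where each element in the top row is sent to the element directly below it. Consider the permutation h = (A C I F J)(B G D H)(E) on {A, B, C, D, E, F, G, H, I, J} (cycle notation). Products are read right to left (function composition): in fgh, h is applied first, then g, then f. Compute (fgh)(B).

Apply the permutations in order: h(B) = G, then g(G) = A, then f(A) = G. So (fgh)(B) = G.

G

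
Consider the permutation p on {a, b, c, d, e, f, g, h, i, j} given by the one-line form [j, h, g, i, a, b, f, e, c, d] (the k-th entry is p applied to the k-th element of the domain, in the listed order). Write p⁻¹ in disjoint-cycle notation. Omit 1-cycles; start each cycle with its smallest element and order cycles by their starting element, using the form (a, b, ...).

(a, e, h, b, f, g, c, i, d, j)

The cycle decomposition of p is (a, j, d, i, c, g, f, b, h, e).
Reversing each cycle (and rotating so the smallest element leads) gives p⁻¹ = (a, e, h, b, f, g, c, i, d, j).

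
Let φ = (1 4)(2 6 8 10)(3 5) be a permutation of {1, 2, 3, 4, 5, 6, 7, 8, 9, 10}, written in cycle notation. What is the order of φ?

The cycle type of φ is (4, 2, 2, 1, 1).
The order of φ is the least common multiple of its cycle lengths: lcm(4, 2, 2) = 4.

4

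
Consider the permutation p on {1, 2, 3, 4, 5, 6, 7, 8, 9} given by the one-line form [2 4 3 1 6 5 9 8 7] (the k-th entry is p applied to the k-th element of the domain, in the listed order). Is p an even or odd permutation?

even

In disjoint-cycle form the cycle lengths are 3, 2, 2, 1, 1.
A cycle of length ℓ contributes ℓ−1 transpositions, so p is a product of 2 + 1 + 1 = 4 transpositions — even.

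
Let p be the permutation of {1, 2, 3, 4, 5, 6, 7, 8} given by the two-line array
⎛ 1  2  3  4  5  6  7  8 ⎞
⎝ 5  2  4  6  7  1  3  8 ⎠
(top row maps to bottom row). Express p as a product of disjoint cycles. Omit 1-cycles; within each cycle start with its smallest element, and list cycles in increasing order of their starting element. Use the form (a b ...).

(1 5 7 3 4 6)

From 1: 1 → 5 → 7 → 3 → 4 → 6 → 1, closing the cycle (1 5 7 3 4 6).
Repeating from the next unused element and collecting all non-trivial cycles gives (1 5 7 3 4 6).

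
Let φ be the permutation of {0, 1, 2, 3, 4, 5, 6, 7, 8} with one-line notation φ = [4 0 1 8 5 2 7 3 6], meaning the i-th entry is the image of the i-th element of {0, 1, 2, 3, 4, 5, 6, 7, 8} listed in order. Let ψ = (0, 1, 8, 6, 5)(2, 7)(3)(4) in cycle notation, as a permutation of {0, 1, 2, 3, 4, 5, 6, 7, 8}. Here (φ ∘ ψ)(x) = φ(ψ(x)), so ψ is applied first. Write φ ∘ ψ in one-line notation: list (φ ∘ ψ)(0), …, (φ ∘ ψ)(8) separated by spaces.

0 6 3 8 5 4 2 1 7

Chase each element through ψ then φ: 0 → 1 → 0; 1 → 8 → 6; 2 → 7 → 3; 3 → 3 → 8; 4 → 4 → 5; 5 → 0 → 4; 6 → 5 → 2; 7 → 2 → 1; 8 → 6 → 7.
Collecting the images, φ ∘ ψ = [0 6 3 8 5 4 2 1 7].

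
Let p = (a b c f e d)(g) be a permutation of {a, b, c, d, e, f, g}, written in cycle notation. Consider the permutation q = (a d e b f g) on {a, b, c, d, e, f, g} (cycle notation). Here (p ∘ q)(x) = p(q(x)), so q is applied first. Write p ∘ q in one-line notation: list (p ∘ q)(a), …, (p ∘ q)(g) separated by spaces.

For each element, apply q then p: a → d → a; b → f → e; c → c → f; d → e → d; e → b → c; f → g → g; g → a → b.
So p ∘ q in one-line form is a e f d c g b.

a e f d c g b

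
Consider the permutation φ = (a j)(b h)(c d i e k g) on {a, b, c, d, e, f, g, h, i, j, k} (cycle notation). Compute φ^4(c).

c lies in the 6-cycle (c d i e k g).
Advancing 4 steps from c: c → d → i → e → k.

k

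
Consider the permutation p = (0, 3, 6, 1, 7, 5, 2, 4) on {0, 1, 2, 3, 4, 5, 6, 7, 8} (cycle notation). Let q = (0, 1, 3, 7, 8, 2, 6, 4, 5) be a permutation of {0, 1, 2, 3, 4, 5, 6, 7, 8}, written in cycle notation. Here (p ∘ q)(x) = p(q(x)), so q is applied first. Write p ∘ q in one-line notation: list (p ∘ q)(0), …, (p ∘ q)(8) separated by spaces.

(p ∘ q)(x) = p(q(x)). Computing each image: p(q(0)) = p(1) = 7, p(q(1)) = p(3) = 6, p(q(2)) = p(6) = 1, p(q(3)) = p(7) = 5, p(q(4)) = p(5) = 2, p(q(5)) = p(0) = 3, p(q(6)) = p(4) = 0, p(q(7)) = p(8) = 8, p(q(8)) = p(2) = 4.
Hence p ∘ q = [7 6 1 5 2 3 0 8 4].

7 6 1 5 2 3 0 8 4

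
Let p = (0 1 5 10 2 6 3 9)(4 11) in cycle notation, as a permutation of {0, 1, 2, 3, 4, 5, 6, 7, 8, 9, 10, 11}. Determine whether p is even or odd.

The cycle lengths are 8, 2, 1, 1.
A cycle of length ℓ contributes ℓ−1 transpositions, so p is a product of 7 + 1 = 8 transpositions — even.

even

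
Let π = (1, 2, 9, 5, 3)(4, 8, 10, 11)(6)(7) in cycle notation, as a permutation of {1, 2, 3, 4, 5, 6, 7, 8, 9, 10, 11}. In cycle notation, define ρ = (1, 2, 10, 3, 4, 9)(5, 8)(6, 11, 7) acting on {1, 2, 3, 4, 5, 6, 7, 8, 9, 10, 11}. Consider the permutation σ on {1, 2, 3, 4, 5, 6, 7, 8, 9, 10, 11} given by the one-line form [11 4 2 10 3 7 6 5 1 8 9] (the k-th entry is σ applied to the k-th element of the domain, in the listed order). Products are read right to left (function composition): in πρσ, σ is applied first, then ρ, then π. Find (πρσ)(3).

11

Apply the permutations in order: σ(3) = 2, then ρ(2) = 10, then π(10) = 11. So (πρσ)(3) = 11.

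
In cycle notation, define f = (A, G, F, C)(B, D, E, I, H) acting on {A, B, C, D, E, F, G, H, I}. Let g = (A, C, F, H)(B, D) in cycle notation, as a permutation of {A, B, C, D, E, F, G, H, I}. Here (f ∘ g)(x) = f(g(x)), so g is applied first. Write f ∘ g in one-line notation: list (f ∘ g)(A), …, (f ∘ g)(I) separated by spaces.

(f ∘ g)(x) = f(g(x)). Computing each image: f(g(A)) = f(C) = A, f(g(B)) = f(D) = E, f(g(C)) = f(F) = C, f(g(D)) = f(B) = D, f(g(E)) = f(E) = I, f(g(F)) = f(H) = B, f(g(G)) = f(G) = F, f(g(H)) = f(A) = G, f(g(I)) = f(I) = H.
Hence f ∘ g = [A E C D I B F G H].

A E C D I B F G H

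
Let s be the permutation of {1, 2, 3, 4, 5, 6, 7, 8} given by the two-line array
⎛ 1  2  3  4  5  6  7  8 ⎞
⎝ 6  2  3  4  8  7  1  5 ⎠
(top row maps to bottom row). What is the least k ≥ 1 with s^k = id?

Decomposing into disjoint cycles gives cycle lengths 3, 2, 1, 1, 1.
The order of s is the least common multiple of its cycle lengths: lcm(3, 2) = 6.

6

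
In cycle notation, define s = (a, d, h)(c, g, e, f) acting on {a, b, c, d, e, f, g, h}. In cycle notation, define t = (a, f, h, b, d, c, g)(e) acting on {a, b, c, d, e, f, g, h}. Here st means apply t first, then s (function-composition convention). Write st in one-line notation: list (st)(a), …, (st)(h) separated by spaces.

For each element, apply t then s: a → f → c; b → d → h; c → g → e; d → c → g; e → e → f; f → h → a; g → a → d; h → b → b.
Collecting the images, st = [c h e g f a d b].

c h e g f a d b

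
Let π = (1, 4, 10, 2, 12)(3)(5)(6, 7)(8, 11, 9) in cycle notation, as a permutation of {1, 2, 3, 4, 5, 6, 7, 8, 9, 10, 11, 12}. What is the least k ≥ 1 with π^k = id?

The cycle type of π is (5, 3, 2, 1, 1).
The order of π is the least common multiple of its cycle lengths: lcm(5, 3, 2) = 30.

30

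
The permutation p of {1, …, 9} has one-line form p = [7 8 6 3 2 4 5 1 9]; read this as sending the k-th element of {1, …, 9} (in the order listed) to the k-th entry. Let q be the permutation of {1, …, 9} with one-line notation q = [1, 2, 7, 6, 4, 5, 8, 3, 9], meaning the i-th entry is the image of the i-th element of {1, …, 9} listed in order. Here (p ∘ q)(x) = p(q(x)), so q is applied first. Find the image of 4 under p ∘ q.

First apply q: q(4) = 6, then p(6) = 4. Thus (p ∘ q)(4) = 4.

4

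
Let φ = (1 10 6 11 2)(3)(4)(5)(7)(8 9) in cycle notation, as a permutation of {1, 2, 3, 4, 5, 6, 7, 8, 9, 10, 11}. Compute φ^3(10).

10 lies in the 5-cycle (1 10 6 11 2).
Advancing 3 steps from 10: 10 → 6 → 11 → 2.

2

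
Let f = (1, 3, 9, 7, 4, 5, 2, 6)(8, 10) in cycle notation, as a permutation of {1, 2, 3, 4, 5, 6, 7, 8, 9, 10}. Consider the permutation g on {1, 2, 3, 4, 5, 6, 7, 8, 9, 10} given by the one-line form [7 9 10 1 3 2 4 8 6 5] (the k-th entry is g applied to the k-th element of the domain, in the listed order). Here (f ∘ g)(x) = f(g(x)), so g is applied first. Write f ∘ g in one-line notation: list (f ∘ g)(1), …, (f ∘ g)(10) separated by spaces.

(f ∘ g)(x) = f(g(x)). Computing each image: f(g(1)) = f(7) = 4, f(g(2)) = f(9) = 7, f(g(3)) = f(10) = 8, f(g(4)) = f(1) = 3, f(g(5)) = f(3) = 9, f(g(6)) = f(2) = 6, f(g(7)) = f(4) = 5, f(g(8)) = f(8) = 10, f(g(9)) = f(6) = 1, f(g(10)) = f(5) = 2.
Hence f ∘ g = [4 7 8 3 9 6 5 10 1 2].

4 7 8 3 9 6 5 10 1 2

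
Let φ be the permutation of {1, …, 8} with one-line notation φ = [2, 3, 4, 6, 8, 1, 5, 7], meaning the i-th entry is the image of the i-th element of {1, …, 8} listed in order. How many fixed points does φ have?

No element satisfies φ(x) = x, so there are 0 fixed points.

0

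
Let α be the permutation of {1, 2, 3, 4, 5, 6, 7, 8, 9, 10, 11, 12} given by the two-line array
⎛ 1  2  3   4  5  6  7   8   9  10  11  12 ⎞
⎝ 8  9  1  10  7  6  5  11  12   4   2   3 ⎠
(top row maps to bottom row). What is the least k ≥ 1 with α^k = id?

The disjoint-cycle form of α has cycle lengths 7, 2, 2, 1.
Since disjoint cycles commute, ord(α) = lcm(7, 2, 2) = 14.

14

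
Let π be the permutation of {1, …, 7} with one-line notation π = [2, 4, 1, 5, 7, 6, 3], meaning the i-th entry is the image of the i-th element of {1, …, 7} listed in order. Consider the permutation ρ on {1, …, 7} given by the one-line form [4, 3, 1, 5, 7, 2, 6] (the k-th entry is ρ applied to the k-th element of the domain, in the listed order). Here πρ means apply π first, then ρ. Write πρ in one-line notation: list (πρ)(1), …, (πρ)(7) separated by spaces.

3 5 4 7 6 2 1

(πρ)(x) = ρ(π(x)). Computing each image: ρ(π(1)) = ρ(2) = 3, ρ(π(2)) = ρ(4) = 5, ρ(π(3)) = ρ(1) = 4, ρ(π(4)) = ρ(5) = 7, ρ(π(5)) = ρ(7) = 6, ρ(π(6)) = ρ(6) = 2, ρ(π(7)) = ρ(3) = 1.
Hence πρ = [3 5 4 7 6 2 1].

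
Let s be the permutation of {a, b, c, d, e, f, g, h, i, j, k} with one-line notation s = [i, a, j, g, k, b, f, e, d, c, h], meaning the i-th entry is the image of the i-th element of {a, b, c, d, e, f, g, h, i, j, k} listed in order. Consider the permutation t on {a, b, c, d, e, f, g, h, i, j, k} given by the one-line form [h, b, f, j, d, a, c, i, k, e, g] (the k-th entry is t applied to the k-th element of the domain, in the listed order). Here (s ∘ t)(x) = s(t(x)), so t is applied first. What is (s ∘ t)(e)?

(s ∘ t)(e) = s(t(e)). t(e) = d, then s(d) = g. So (s ∘ t)(e) = g.

g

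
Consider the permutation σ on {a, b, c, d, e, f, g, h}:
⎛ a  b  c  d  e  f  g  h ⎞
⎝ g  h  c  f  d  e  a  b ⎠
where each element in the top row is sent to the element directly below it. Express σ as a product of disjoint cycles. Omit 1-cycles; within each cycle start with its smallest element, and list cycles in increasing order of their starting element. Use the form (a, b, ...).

Start at a and follow images: a → g → a, giving the cycle (a, g).
Repeating from the next unused element and collecting all non-trivial cycles gives (a, g)(b, h)(d, f, e).

(a, g)(b, h)(d, f, e)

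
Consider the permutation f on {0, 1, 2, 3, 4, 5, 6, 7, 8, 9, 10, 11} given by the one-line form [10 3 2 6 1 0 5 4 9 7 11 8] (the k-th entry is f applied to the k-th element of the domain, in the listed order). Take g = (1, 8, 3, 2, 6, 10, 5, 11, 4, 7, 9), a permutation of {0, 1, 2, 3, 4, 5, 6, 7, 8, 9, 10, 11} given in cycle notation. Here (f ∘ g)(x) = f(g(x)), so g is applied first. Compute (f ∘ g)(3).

First apply g: g(3) = 2, then f(2) = 2. Thus (f ∘ g)(3) = 2.

2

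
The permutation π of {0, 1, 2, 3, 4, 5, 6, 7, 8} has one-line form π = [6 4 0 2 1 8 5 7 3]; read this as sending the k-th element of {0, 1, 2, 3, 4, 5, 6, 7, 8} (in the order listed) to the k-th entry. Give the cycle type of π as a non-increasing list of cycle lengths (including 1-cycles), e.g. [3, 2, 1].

The disjoint cycles are (0, 6, 5, 8, 3, 2)(1, 4)(7), with lengths 6, 2, 1 in non-increasing order.

[6, 2, 1]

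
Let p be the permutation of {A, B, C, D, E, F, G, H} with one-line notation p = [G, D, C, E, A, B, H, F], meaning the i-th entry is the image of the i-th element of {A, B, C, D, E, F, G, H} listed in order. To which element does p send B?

B is element number 2 of the domain, and entry number 2 of the one-line form is D, so p(B) = D.

D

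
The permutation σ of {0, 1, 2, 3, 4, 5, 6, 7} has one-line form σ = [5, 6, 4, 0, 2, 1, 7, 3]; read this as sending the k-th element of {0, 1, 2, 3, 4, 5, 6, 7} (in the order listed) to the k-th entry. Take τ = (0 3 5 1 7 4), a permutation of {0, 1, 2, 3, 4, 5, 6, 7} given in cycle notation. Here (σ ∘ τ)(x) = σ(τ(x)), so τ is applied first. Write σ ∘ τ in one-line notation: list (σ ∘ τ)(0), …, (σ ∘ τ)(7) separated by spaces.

0 3 4 1 5 6 7 2

Chase each element through τ then σ: 0 → 3 → 0; 1 → 7 → 3; 2 → 2 → 4; 3 → 5 → 1; 4 → 0 → 5; 5 → 1 → 6; 6 → 6 → 7; 7 → 4 → 2.
Collecting the images, σ ∘ τ = [0 3 4 1 5 6 7 2].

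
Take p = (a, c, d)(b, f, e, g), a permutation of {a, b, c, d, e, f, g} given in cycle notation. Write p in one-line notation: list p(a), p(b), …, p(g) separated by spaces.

c f d a g e b

Each element maps to the next entry in its cycle (wrapping to the front): a↦c, b↦f, c↦d, d↦a, e↦g, f↦e, g↦b.
Listing these in domain order gives c f d a g e b.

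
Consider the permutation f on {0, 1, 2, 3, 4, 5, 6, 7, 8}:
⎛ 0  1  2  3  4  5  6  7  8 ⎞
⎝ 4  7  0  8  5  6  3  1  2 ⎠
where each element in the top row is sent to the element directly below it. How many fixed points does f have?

0

No element satisfies f(x) = x, so there are 0 fixed points.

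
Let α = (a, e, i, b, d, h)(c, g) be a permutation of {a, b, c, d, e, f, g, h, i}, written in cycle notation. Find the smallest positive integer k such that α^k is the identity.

6

The disjoint cycles have lengths 6, 2, 1.
The order is lcm(6, 2) = 6.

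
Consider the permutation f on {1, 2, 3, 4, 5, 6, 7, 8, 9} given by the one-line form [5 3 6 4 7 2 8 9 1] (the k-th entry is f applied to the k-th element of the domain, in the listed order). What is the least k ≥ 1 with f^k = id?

Writing f as disjoint cycles, the cycle lengths are 5, 3, 1.
Since disjoint cycles commute, ord(f) = lcm(5, 3) = 15.

15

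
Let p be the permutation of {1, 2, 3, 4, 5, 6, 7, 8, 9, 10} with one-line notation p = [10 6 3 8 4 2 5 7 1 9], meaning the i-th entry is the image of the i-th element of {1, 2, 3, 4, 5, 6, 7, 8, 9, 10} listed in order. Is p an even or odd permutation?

In disjoint-cycle form the cycle lengths are 4, 3, 2, 1.
A cycle is odd iff its length is even; p has 2 even-length cycles, so sgn(p) = (−1)^2 and p is even.

even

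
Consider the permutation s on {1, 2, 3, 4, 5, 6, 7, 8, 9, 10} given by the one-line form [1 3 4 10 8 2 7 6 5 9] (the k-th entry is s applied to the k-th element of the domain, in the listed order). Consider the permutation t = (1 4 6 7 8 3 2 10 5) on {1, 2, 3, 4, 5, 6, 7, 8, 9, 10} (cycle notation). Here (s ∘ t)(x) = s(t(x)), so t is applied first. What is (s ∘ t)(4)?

2

First apply t: t(4) = 6, then s(6) = 2. Thus (s ∘ t)(4) = 2.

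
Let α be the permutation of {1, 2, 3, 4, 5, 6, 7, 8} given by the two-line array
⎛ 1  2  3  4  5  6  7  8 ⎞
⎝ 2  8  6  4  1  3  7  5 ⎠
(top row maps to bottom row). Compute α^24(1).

1

Tracing 1 → 2 → … returns to 1 after 4 steps, so 1 lies in a 4-cycle (1 2 8 5).
On a 4-cycle, α^4 is the identity, so α^24 = α^0 there (24 ≡ 0 mod 4).
So α^24(1) = 1.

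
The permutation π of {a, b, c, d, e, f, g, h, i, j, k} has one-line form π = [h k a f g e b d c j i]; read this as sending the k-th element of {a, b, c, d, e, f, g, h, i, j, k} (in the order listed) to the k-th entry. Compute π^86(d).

Tracing d → f → … returns to d after 10 steps, so d lies in a 10-cycle (a, h, d, f, e, g, b, k, i, c).
Powers repeat with period 10 on this cycle, and 86 mod 10 = 6, so π^86(d) = π^6(d).
Advancing 6 steps from d: d → f → e → g → b → k → i.

i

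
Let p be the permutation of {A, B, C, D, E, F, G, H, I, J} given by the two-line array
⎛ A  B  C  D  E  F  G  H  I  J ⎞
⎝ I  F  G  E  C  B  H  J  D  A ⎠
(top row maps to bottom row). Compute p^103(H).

G

Tracing H → J → … returns to H after 8 steps, so H lies in an 8-cycle (A, I, D, E, C, G, H, J).
Since the cycle has length 8, p^103 acts on it the same as p^7 (103 mod 8 = 7).
Stepping 7 places around the cycle: H → J → A → I → D → E → C → G.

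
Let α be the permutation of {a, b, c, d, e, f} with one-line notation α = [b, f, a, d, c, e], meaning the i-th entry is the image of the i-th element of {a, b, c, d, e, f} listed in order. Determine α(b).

f

b is element number 2 of the domain, and entry number 2 of the one-line form is f, so α(b) = f.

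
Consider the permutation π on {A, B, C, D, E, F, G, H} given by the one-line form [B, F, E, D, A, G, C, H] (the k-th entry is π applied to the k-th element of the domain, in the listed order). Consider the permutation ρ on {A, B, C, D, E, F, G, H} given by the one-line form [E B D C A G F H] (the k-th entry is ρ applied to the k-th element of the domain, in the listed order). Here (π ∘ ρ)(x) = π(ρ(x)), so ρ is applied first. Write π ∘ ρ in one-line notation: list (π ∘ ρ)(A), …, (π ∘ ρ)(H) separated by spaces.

For each element, apply ρ then π: A → E → A; B → B → F; C → D → D; D → C → E; E → A → B; F → G → C; G → F → G; H → H → H.
So π ∘ ρ in one-line form is A F D E B C G H.

A F D E B C G H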